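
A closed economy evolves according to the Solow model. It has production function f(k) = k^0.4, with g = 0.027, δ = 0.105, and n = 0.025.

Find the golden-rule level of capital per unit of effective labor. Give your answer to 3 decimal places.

The golden rule sets f'(k) = n + g + δ, i.e. α·k^(α−1) = n + g + δ.
So k^(1−α) = α / (n + g + δ) = 0.4 / 0.157 = 2.5478.
k_gold = 2.5478^(1/0.6) ≈ 4.7527

k_gold ≈ 4.753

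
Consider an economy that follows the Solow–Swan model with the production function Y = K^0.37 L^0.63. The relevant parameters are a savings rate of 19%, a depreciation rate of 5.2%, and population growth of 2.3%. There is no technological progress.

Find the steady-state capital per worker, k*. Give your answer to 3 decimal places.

k* ≈ 4.373

In steady state, investment equals break-even investment: s·k^α = (n + δ)·k.
Rearranging, k^(1−α) = s / (n + δ).
k^0.63 = 0.19 / (0.023 + 0.052) = 0.19 / 0.075 = 2.5333
k* = 2.5333^(1/0.63) ≈ 4.3729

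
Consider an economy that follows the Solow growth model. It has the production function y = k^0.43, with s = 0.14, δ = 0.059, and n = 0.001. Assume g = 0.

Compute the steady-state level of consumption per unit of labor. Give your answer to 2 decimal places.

c* ≈ 1.63

Steady state requires s·f(k) = (n + δ)·k, i.e. s·k^α = (n + δ)·k.
Rearranging, k^(1−α) = s / (n + δ).
k^0.57 = 0.14 / (0.001 + 0.059) = 0.14 / 0.060 = 2.3333
k* = 2.3333^(1/0.57) ≈ 4.4214
y* = (k*)^α = 4.4214^0.43 ≈ 1.8949
c* = (1 − s)·y* = (1 − 0.14) × 1.8949 ≈ 1.6296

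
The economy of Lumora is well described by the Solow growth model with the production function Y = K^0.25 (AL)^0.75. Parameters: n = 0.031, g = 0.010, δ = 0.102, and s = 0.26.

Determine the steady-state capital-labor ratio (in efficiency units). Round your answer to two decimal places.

Steady state requires s·f(k) = (n + g + δ)·k, i.e. s·k^α = (n + g + δ)·k.
Rearranging, k^(1−α) = s / (n + g + δ).
k^0.75 = 0.26 / (0.031 + 0.010 + 0.102) = 0.26 / 0.143 = 1.8182
k* = 1.8182^(1/0.75) ≈ 2.2192

k* ≈ 2.22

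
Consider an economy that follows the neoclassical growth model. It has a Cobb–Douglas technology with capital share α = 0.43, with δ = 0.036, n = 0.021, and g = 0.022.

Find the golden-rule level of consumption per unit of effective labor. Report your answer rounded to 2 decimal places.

At the golden rule, f'(k) = n + g + δ, so α·k^(α−1) = n + g + δ and k_gold = (α/(n + g + δ))^(1/(1−α)).
k_gold = (0.43/0.079)^(1/0.57) = 5.4430^1.7544 ≈ 19.5414
c_gold = f(k_gold) − (n + g + δ)·k_gold = 3.5901 − 0.079×19.5414 ≈ 2.0463

c_gold ≈ 2.05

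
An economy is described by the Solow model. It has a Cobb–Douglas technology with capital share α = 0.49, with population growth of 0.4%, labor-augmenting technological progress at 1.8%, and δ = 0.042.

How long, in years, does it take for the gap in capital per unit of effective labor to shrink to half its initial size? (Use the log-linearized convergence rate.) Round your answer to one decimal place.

t_½ ≈ 21.2 years

Near the steady state the convergence rate is λ = (1 − α)(n + g + δ).
λ = (1 − 0.49) × 0.064 = 0.51 × 0.064 = 0.03264
Half-life = ln 2 / λ = 0.6931 / 0.03264 ≈ 21.23 years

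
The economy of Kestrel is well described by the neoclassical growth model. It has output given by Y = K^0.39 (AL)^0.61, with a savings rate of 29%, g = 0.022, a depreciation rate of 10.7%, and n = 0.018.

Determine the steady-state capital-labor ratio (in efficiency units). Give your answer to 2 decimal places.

In steady state, investment equals break-even investment: s·k^α = (n + g + δ)·k.
Dividing both sides by k: k^(1−α) = s / (n + g + δ).
k^0.61 = 0.29 / (0.018 + 0.022 + 0.107) = 0.29 / 0.147 = 1.9728
k* = 1.9728^(1/0.61) ≈ 3.0461

k* = 3.05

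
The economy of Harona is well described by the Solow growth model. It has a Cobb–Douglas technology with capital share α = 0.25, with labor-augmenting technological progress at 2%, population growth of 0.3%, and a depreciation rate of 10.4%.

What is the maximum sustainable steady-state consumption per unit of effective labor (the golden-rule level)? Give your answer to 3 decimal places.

At the golden rule, f'(k) = n + g + δ, so α·k^(α−1) = n + g + δ and k_gold = (α/(n + g + δ))^(1/(1−α)).
k_gold = (0.25/0.127)^(1/0.75) = 1.9685^1.3333 ≈ 2.4670
c_gold = f(k_gold) − (n + g + δ)·k_gold = 1.2533 − 0.127×2.4670 ≈ 0.9400

c_gold ≈ 0.940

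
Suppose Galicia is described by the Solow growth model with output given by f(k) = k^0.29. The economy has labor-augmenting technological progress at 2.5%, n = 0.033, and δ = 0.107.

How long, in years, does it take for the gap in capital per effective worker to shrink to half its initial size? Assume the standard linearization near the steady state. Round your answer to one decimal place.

about 5.9 years

Near the steady state the convergence rate is λ = (1 − α)(n + g + δ).
λ = (1 − 0.29) × 0.165 = 0.71 × 0.165 = 0.11715
Half-life = ln 2 / λ = 0.6931 / 0.11715 ≈ 5.92 years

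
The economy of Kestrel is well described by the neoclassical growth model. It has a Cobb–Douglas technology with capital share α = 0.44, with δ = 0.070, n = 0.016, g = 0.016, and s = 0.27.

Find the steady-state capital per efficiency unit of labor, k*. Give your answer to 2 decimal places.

k* ≈ 5.69

At the steady state, Δk = 0, so s·k^α = (n + g + δ)·k.
Dividing both sides by k: k^(1−α) = s / (n + g + δ).
k^0.56 = 0.27 / (0.016 + 0.016 + 0.070) = 0.27 / 0.102 = 2.6471
k* = 2.6471^(1/0.56) ≈ 5.6878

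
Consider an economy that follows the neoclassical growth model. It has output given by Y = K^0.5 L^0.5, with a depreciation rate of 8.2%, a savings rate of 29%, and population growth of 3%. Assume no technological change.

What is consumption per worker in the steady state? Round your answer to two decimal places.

In steady state, investment equals break-even investment: s·k^α = (n + δ)·k.
Rearranging, k^(1−α) = s / (n + δ).
k^0.5 = 0.29 / (0.030 + 0.082) = 0.29 / 0.112 = 2.5893
k* = 2.5893^(1/0.5) ≈ 6.7045
y* = (k*)^α = 6.7045^0.5 ≈ 2.5893
c* = (1 − s)·y* = (1 − 0.29) × 2.5893 ≈ 1.8384

c* ≈ 1.84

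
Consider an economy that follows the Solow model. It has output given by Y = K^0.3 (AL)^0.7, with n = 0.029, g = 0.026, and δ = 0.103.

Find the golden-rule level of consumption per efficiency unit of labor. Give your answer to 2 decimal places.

c_gold ≈ 0.92

At the golden rule, f'(k) = n + g + δ, so α·k^(α−1) = n + g + δ and k_gold = (α/(n + g + δ))^(1/(1−α)).
k_gold = (0.3/0.158)^(1/0.7) = 1.8987^1.4286 ≈ 2.4992
c_gold = f(k_gold) − (n + g + δ)·k_gold = 1.3163 − 0.158×2.4992 ≈ 0.9214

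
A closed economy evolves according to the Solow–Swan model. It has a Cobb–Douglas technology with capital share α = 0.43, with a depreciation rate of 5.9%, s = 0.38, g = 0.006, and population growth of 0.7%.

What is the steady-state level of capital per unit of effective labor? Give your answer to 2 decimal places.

At the steady state, Δk = 0, so s·k^α = (n + g + δ)·k.
Dividing both sides by k: k^(1−α) = s / (n + g + δ).
k^0.57 = 0.38 / (0.007 + 0.006 + 0.059) = 0.38 / 0.072 = 5.2778
k* = 5.2778^(1/0.57) ≈ 18.5123

k* = 18.51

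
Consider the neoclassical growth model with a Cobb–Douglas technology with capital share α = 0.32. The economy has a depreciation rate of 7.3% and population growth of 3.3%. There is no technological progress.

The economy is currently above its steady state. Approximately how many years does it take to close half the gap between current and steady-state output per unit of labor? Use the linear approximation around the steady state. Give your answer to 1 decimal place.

about 9.6 years

Near the steady state the convergence rate is λ = (1 − α)(n + δ).
λ = (1 − 0.32) × 0.106 = 0.68 × 0.106 = 0.07208
Half-life = ln 2 / λ = 0.6931 / 0.07208 ≈ 9.62 years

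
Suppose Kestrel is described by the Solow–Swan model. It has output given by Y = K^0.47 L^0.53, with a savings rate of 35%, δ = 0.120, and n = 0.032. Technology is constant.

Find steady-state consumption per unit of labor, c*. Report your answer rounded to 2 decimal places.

At the steady state, Δk = 0, so s·k^α = (n + δ)·k.
Rearranging, k^(1−α) = s / (n + δ).
k^0.53 = 0.35 / (0.032 + 0.120) = 0.35 / 0.152 = 2.3026
k* = 2.3026^(1/0.53) ≈ 4.8243
y* = (k*)^α = 4.8243^0.47 ≈ 2.0951
c* = (1 − s)·y* = (1 − 0.35) × 2.0951 ≈ 1.3618

c* ≈ 1.36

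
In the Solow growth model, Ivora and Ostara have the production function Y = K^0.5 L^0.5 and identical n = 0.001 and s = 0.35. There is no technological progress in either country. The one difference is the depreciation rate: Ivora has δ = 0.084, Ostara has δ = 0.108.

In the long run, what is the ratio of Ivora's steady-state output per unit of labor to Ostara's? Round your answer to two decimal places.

Steady-state y* = [s/(n + δ)]^(α/(1−α)), so the ratio is [ (s_I/(n + δ)_I) / (s_O/(n + δ)_O) ]^1.
s_I/(n + δ)_I = 0.35/0.085 = 4.1176; s_O/(n + δ)_O = 0.35/0.109 = 3.2110.
Ratio = (4.1176/3.2110)^1 = 1.2823^1 ≈ 1.2823

y*_I / y*_O ≈ 1.28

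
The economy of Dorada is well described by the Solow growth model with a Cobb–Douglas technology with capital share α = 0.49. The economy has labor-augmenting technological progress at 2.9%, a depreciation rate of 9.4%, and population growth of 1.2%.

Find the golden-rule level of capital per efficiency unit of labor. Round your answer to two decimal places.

The golden rule sets f'(k) = n + g + δ, i.e. α·k^(α−1) = n + g + δ.
So k^(1−α) = α / (n + g + δ) = 0.49 / 0.135 = 3.6296.
k_gold = 3.6296^(1/0.51) ≈ 12.5246

k_gold ≈ 12.52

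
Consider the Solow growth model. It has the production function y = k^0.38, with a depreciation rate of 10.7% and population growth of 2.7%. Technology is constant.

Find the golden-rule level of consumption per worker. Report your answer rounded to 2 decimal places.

At the golden rule, f'(k) = n + δ, so α·k^(α−1) = n + δ and k_gold = (α/(n + δ))^(1/(1−α)).
k_gold = (0.38/0.134)^(1/0.62) = 2.8358^1.6129 ≈ 5.3718
c_gold = f(k_gold) − (n + δ)·k_gold = 1.8943 − 0.134×5.3718 ≈ 1.1745

c_gold ≈ 1.17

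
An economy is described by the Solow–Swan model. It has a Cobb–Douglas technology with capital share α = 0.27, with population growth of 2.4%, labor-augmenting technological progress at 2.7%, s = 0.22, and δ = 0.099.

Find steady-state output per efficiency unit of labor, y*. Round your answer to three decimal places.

y* ≈ 1.152

In steady state, investment equals break-even investment: s·k^α = (n + g + δ)·k.
Dividing both sides by k: k^(1−α) = s / (n + g + δ).
k^0.73 = 0.22 / (0.024 + 0.027 + 0.099) = 0.22 / 0.150 = 1.4667
k* = 1.4667^(1/0.73) ≈ 1.6899
y* = (k*)^α = 1.6899^0.27 ≈ 1.1522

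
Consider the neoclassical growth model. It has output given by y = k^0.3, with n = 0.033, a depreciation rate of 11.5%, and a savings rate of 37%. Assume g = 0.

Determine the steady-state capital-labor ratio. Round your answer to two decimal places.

k* = 3.70

Steady state requires s·f(k) = (n + δ)·k, i.e. s·k^α = (n + δ)·k.
Dividing both sides by k: k^(1−α) = s / (n + δ).
k^0.7 = 0.37 / (0.033 + 0.115) = 0.37 / 0.148 = 2.5000
k* = 2.5000^(1/0.7) ≈ 3.7024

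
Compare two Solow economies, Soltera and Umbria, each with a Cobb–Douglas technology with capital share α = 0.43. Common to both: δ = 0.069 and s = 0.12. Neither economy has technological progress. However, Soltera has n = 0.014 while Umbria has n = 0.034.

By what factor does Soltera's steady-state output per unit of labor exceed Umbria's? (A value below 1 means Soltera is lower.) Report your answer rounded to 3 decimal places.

Steady-state y* = [s/(n + δ)]^(α/(1−α)), so the ratio is [ (s_S/(n + δ)_S) / (s_U/(n + δ)_U) ]^0.7544.
s_S/(n + δ)_S = 0.12/0.083 = 1.4458; s_U/(n + δ)_U = 0.12/0.103 = 1.1650.
Ratio = (1.4458/1.1650)^0.7544 = 1.2410^0.7544 ≈ 1.1769

ratio ≈ 1.177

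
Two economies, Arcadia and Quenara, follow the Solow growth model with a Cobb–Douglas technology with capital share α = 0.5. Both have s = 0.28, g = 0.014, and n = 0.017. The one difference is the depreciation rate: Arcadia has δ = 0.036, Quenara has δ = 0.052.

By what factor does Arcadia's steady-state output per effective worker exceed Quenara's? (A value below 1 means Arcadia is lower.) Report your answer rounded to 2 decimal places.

ratio ≈ 1.24

Steady-state y* = [s/(n + g + δ)]^(α/(1−α)), so the ratio is [ (s_A/(n + g + δ)_A) / (s_Q/(n + g + δ)_Q) ]^1.
s_A/(n + g + δ)_A = 0.28/0.067 = 4.1791; s_Q/(n + g + δ)_Q = 0.28/0.083 = 3.3735.
Ratio = (4.1791/3.3735)^1 = 1.2388^1 ≈ 1.2388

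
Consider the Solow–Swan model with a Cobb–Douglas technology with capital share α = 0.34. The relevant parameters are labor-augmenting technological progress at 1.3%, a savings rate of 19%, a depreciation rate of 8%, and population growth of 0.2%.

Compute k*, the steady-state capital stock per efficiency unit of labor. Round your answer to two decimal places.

k* ≈ 2.86

At the steady state, Δk = 0, so s·k^α = (n + g + δ)·k.
Rearranging, k^(1−α) = s / (n + g + δ).
k^0.66 = 0.19 / (0.002 + 0.013 + 0.080) = 0.19 / 0.095 = 2.0000
k* = 2.0000^(1/0.66) ≈ 2.8583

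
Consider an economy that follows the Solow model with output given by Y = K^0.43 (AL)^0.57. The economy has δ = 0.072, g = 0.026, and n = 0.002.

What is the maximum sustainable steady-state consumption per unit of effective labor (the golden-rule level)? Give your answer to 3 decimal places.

At the golden rule, f'(k) = n + g + δ, so α·k^(α−1) = n + g + δ and k_gold = (α/(n + g + δ))^(1/(1−α)).
k_gold = (0.43/0.100)^(1/0.57) = 4.3000^1.7544 ≈ 12.9228
c_gold = f(k_gold) − (n + g + δ)·k_gold = 3.0053 − 0.100×12.9228 ≈ 1.7130

c_gold ≈ 1.713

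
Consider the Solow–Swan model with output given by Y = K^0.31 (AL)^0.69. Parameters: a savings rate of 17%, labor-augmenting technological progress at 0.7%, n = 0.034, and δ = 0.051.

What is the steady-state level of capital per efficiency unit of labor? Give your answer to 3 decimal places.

In steady state, investment equals break-even investment: s·k^α = (n + g + δ)·k.
Rearranging, k^(1−α) = s / (n + g + δ).
k^0.69 = 0.17 / (0.034 + 0.007 + 0.051) = 0.17 / 0.092 = 1.8478
k* = 1.8478^(1/0.69) ≈ 2.4348

k* = 2.435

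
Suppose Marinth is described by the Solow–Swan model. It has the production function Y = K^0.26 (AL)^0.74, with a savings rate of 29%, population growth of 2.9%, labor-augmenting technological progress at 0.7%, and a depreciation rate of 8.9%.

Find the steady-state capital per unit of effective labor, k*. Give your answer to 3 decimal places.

At the steady state, Δk = 0, so s·k^α = (n + g + δ)·k.
Dividing both sides by k: k^(1−α) = s / (n + g + δ).
k^0.74 = 0.29 / (0.029 + 0.007 + 0.089) = 0.29 / 0.125 = 2.3200
k* = 2.3200^(1/0.74) ≈ 3.1182

k* = 3.118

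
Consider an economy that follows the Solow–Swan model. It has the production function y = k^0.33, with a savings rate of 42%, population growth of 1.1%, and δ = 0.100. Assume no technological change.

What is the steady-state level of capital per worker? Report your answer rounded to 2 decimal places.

At the steady state, Δk = 0, so s·k^α = (n + δ)·k.
Dividing both sides by k: k^(1−α) = s / (n + δ).
k^0.67 = 0.42 / (0.011 + 0.100) = 0.42 / 0.111 = 3.7838
k* = 3.7838^(1/0.67) ≈ 7.2875

k* ≈ 7.29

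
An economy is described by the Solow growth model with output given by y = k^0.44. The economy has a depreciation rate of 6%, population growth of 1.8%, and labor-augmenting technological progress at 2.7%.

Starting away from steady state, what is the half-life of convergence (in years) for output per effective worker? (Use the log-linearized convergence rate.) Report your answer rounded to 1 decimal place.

Near the steady state the convergence rate is λ = (1 − α)(n + g + δ).
λ = (1 − 0.44) × 0.105 = 0.56 × 0.105 = 0.0588
Half-life = ln 2 / λ = 0.6931 / 0.0588 ≈ 11.79 years

t_½ ≈ 11.8 years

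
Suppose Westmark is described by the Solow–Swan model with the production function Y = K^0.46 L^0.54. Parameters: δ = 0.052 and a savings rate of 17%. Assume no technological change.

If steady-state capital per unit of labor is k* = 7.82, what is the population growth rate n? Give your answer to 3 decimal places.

In steady state, investment equals break-even investment: s·k^α = (n + δ)·k.
So s / (n + δ) = (k*)^(1−α) = 7.82^0.54 = 3.0362.
Therefore n + δ = s / 3.0362 = 0.17 / 3.0362 = 0.0560, so n = 0.0560 − 0.052 = 0.0040.

n ≈ 0.004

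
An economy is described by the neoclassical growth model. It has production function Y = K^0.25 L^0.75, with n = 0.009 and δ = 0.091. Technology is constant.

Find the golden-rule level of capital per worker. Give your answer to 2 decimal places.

The golden rule sets f'(k) = n + δ, i.e. α·k^(α−1) = n + δ.
So k^(1−α) = α / (n + δ) = 0.25 / 0.100 = 2.5000.
k_gold = 2.5000^(1/0.75) ≈ 3.3930

k_gold ≈ 3.39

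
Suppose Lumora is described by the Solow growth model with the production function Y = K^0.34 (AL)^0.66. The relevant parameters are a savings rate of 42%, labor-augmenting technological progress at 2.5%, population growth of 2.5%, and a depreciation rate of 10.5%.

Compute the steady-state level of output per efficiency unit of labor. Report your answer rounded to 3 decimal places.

y* = 1.671

In steady state, investment equals break-even investment: s·k^α = (n + g + δ)·k.
Rearranging, k^(1−α) = s / (n + g + δ).
k^0.66 = 0.42 / (0.025 + 0.025 + 0.105) = 0.42 / 0.155 = 2.7097
k* = 2.7097^(1/0.66) ≈ 4.5284
y* = (k*)^α = 4.5284^0.34 ≈ 1.6712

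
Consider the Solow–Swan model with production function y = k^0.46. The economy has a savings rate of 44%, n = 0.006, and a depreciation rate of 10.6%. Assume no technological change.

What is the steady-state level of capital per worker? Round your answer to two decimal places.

k* ≈ 12.60

Steady state requires s·f(k) = (n + δ)·k, i.e. s·k^α = (n + δ)·k.
Dividing both sides by k: k^(1−α) = s / (n + δ).
k^0.54 = 0.44 / (0.006 + 0.106) = 0.44 / 0.112 = 3.9286
k* = 3.9286^(1/0.54) ≈ 12.6020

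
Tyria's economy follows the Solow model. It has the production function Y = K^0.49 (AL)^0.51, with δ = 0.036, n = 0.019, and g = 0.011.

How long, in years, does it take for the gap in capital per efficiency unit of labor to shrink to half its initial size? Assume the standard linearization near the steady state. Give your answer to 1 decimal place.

Near the steady state the convergence rate is λ = (1 − α)(n + g + δ).
λ = (1 − 0.49) × 0.066 = 0.51 × 0.066 = 0.03366
Half-life = ln 2 / λ = 0.6931 / 0.03366 ≈ 20.59 years

half-life ≈ 20.6 years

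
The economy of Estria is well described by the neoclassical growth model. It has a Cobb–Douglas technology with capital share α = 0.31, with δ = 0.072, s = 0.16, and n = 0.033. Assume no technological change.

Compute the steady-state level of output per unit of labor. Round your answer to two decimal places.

y* = 1.21

Steady state requires s·f(k) = (n + δ)·k, i.e. s·k^α = (n + δ)·k.
Dividing both sides by k: k^(1−α) = s / (n + δ).
k^0.69 = 0.16 / (0.033 + 0.072) = 0.16 / 0.105 = 1.5238
k* = 1.5238^(1/0.69) ≈ 1.8413
y* = (k*)^α = 1.8413^0.31 ≈ 1.2083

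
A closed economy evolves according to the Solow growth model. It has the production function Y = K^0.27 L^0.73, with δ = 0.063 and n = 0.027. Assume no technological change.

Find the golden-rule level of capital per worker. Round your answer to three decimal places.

The golden rule sets f'(k) = n + δ, i.e. α·k^(α−1) = n + δ.
So k^(1−α) = α / (n + δ) = 0.27 / 0.090 = 3.0000.
k_gold = 3.0000^(1/0.73) ≈ 4.5039

k_gold ≈ 4.504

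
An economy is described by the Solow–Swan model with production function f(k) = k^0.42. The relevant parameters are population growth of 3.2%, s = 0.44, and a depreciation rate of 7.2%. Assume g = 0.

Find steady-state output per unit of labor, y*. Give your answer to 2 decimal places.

y* ≈ 2.84

In steady state, investment equals break-even investment: s·k^α = (n + δ)·k.
Dividing both sides by k: k^(1−α) = s / (n + δ).
k^0.58 = 0.44 / (0.032 + 0.072) = 0.44 / 0.104 = 4.2308
k* = 4.2308^(1/0.58) ≈ 12.0237
y* = (k*)^α = 12.0237^0.42 ≈ 2.8419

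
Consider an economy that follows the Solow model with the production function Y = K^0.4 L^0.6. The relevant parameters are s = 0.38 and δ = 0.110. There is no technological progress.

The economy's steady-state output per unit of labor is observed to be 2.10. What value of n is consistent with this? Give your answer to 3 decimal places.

n ≈ 0.015

In steady state, investment equals break-even investment: s·k^α = (n + δ)·k.
Since y* = [s/(n + δ)]^(α/(1−α)), we have s/(n + δ) = (y*)^((1−α)/α) = 2.10^1.5 = 3.0432.
Therefore n + δ = s / 3.0432 = 0.38 / 3.0432 = 0.1249, so n = 0.1249 − 0.110 = 0.0149.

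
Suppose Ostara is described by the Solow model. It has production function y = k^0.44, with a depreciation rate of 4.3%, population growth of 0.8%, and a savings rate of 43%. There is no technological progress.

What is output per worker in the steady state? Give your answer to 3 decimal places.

In steady state, investment equals break-even investment: s·k^α = (n + δ)·k.
Dividing both sides by k: k^(1−α) = s / (n + δ).
k^0.56 = 0.43 / (0.008 + 0.043) = 0.43 / 0.051 = 8.4314
k* = 8.4314^(1/0.56) ≈ 45.0186
y* = (k*)^α = 45.0186^0.44 ≈ 5.3394

y* ≈ 5.339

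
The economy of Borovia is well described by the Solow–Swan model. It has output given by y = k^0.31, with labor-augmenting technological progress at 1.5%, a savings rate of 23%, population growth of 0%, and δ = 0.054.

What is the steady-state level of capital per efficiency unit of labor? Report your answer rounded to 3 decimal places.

k* ≈ 5.725

At the steady state, Δk = 0, so s·k^α = (n + g + δ)·k.
Rearranging, k^(1−α) = s / (n + g + δ).
k^0.69 = 0.23 / (0.000 + 0.015 + 0.054) = 0.23 / 0.069 = 3.3333
k* = 3.3333^(1/0.69) ≈ 5.7252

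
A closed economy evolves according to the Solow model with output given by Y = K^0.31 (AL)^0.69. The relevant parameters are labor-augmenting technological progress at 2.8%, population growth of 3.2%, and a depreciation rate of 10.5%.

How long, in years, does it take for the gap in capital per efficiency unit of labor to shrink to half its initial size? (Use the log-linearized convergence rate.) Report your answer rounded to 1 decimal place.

Near the steady state the convergence rate is λ = (1 − α)(n + g + δ).
λ = (1 − 0.31) × 0.165 = 0.69 × 0.165 = 0.11385
Half-life = ln 2 / λ = 0.6931 / 0.11385 ≈ 6.09 years

half-life ≈ 6.1 years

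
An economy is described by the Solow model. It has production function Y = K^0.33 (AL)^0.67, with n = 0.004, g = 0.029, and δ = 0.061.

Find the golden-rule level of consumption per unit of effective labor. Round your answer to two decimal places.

c_gold ≈ 1.24

At the golden rule, f'(k) = n + g + δ, so α·k^(α−1) = n + g + δ and k_gold = (α/(n + g + δ))^(1/(1−α)).
k_gold = (0.33/0.094)^(1/0.67) = 3.5106^1.4925 ≈ 6.5160
c_gold = f(k_gold) − (n + g + δ)·k_gold = 1.8562 − 0.094×6.5160 ≈ 1.2437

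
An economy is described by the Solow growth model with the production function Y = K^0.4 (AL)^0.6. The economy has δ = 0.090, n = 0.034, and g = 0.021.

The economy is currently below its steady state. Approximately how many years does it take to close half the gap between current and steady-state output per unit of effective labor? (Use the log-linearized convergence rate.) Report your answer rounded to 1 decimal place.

Near the steady state the convergence rate is λ = (1 − α)(n + g + δ).
λ = (1 − 0.4) × 0.145 = 0.6 × 0.145 = 0.0870
Half-life = ln 2 / λ = 0.6931 / 0.0870 ≈ 7.97 years

half-life ≈ 8.0 years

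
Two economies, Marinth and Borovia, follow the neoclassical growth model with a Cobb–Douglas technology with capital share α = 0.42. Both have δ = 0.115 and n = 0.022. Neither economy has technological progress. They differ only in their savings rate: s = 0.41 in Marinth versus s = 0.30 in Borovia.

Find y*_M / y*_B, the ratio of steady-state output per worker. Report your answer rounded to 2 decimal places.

y*_M / y*_B ≈ 1.25

Steady-state y* = [s/(n + δ)]^(α/(1−α)), so the ratio is [ (s_M/(n + δ)_M) / (s_B/(n + δ)_B) ]^0.7241.
s_M/(n + δ)_M = 0.41/0.137 = 2.9927; s_B/(n + δ)_B = 0.30/0.137 = 2.1898.
Ratio = (2.9927/2.1898)^0.7241 = 1.3667^0.7241 ≈ 1.2538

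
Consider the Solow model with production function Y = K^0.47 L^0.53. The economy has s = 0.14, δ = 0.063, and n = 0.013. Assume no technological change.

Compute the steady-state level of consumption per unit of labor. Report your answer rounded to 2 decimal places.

c* ≈ 1.48

In steady state, investment equals break-even investment: s·k^α = (n + δ)·k.
Rearranging, k^(1−α) = s / (n + δ).
k^0.53 = 0.14 / (0.013 + 0.063) = 0.14 / 0.076 = 1.8421
k* = 1.8421^(1/0.53) ≈ 3.1666
y* = (k*)^α = 3.1666^0.47 ≈ 1.7190
c* = (1 − s)·y* = (1 − 0.14) × 1.7190 ≈ 1.4783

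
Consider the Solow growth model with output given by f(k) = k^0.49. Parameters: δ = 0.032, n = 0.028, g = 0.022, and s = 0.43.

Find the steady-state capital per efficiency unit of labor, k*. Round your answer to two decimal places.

In steady state, investment equals break-even investment: s·k^α = (n + g + δ)·k.
Rearranging, k^(1−α) = s / (n + g + δ).
k^0.51 = 0.43 / (0.028 + 0.022 + 0.032) = 0.43 / 0.082 = 5.2439
k* = 5.2439^(1/0.51) ≈ 25.7684

k* = 25.77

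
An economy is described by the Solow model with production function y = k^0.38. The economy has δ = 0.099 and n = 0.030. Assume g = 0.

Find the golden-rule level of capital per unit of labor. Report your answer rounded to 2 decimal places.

The golden rule sets f'(k) = n + δ, i.e. α·k^(α−1) = n + δ.
So k^(1−α) = α / (n + δ) = 0.38 / 0.129 = 2.9457.
k_gold = 2.9457^(1/0.62) ≈ 5.7116

k_gold ≈ 5.71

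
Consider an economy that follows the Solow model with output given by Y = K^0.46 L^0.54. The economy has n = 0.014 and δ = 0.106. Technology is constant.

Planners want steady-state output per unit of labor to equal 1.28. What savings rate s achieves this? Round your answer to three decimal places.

At the steady state, Δk = 0, so s·k^α = (n + δ)·k.
Since y* = [s/(n + δ)]^(α/(1−α)), we have s/(n + δ) = (y*)^((1−α)/α) = 1.28^1.1739 = 1.3361.
Therefore s = 1.3361 × (n + δ) = 1.3361 × 0.120 = 0.1603.

s ≈ 0.160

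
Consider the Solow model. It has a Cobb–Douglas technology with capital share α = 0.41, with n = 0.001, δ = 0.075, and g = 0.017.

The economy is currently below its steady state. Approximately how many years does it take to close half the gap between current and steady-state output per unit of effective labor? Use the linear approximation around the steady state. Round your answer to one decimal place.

about 12.6 years

Near the steady state the convergence rate is λ = (1 − α)(n + g + δ).
λ = (1 − 0.41) × 0.093 = 0.59 × 0.093 = 0.05487
Half-life = ln 2 / λ = 0.6931 / 0.05487 ≈ 12.63 years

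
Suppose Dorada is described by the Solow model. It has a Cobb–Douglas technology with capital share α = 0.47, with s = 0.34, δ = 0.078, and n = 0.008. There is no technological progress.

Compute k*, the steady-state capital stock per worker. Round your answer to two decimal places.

In steady state, investment equals break-even investment: s·k^α = (n + δ)·k.
Rearranging, k^(1−α) = s / (n + δ).
k^0.53 = 0.34 / (0.008 + 0.078) = 0.34 / 0.086 = 3.9535
k* = 3.9535^(1/0.53) ≈ 13.3777

k* = 13.38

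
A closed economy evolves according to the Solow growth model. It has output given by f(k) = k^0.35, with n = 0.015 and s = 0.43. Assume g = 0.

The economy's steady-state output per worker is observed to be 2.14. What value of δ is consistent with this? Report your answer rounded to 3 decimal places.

At the steady state, Δk = 0, so s·k^α = (n + δ)·k.
Since y* = [s/(n + δ)]^(α/(1−α)), we have s/(n + δ) = (y*)^((1−α)/α) = 2.14^1.8571 = 4.1078.
Therefore n + δ = s / 4.1078 = 0.43 / 4.1078 = 0.1047, so δ = 0.1047 − 0.015 = 0.0897.

δ ≈ 0.090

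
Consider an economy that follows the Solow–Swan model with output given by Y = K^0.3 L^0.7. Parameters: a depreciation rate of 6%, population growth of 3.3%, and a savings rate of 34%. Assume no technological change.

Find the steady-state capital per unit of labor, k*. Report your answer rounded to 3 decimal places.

Steady state requires s·f(k) = (n + δ)·k, i.e. s·k^α = (n + δ)·k.
Dividing both sides by k: k^(1−α) = s / (n + δ).
k^0.7 = 0.34 / (0.033 + 0.060) = 0.34 / 0.093 = 3.6559
k* = 3.6559^(1/0.7) ≈ 6.3720

k* = 6.372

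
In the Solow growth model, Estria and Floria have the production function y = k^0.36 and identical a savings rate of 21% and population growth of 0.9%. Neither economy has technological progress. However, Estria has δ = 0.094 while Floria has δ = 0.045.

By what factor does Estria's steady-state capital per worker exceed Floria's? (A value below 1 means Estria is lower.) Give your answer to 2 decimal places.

Steady-state k* = [s/(n + δ)]^(1/(1−α)), so the ratio is [ (s_E/(n + δ)_E) / (s_F/(n + δ)_F) ]^1.5625.
s_E/(n + δ)_E = 0.21/0.103 = 2.0388; s_F/(n + δ)_F = 0.21/0.054 = 3.8889.
Ratio = (2.0388/3.8889)^1.5625 = 0.5243^1.5625 ≈ 0.3646

ratio ≈ 0.36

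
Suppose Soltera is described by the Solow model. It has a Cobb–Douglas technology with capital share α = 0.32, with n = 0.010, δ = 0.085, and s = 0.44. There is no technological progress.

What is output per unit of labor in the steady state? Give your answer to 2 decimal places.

In steady state, investment equals break-even investment: s·k^α = (n + δ)·k.
Rearranging, k^(1−α) = s / (n + δ).
k^0.68 = 0.44 / (0.010 + 0.085) = 0.44 / 0.095 = 4.6316
k* = 4.6316^(1/0.68) ≈ 9.5283
y* = (k*)^α = 9.5283^0.32 ≈ 2.0572

y* ≈ 2.06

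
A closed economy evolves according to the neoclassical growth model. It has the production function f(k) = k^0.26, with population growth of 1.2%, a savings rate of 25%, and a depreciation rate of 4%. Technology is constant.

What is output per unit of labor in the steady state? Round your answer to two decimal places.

y* ≈ 1.74

In steady state, investment equals break-even investment: s·k^α = (n + δ)·k.
Dividing both sides by k: k^(1−α) = s / (n + δ).
k^0.74 = 0.25 / (0.012 + 0.040) = 0.25 / 0.052 = 4.8077
k* = 4.8077^(1/0.74) ≈ 8.3471
y* = (k*)^α = 8.3471^0.26 ≈ 1.7362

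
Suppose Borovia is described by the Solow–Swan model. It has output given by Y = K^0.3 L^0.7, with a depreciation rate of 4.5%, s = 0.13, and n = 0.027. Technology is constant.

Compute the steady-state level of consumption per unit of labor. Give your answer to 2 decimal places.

At the steady state, Δk = 0, so s·k^α = (n + δ)·k.
Rearranging, k^(1−α) = s / (n + δ).
k^0.7 = 0.13 / (0.027 + 0.045) = 0.13 / 0.072 = 1.8056
k* = 1.8056^(1/0.7) ≈ 2.3260
y* = (k*)^α = 2.3260^0.3 ≈ 1.2882
c* = (1 − s)·y* = (1 − 0.13) × 1.2882 ≈ 1.1207

c* = 1.12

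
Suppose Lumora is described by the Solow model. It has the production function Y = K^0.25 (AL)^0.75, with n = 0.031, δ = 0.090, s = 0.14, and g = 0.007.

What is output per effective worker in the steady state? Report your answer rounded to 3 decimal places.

y* = 1.030

At the steady state, Δk = 0, so s·k^α = (n + g + δ)·k.
Rearranging, k^(1−α) = s / (n + g + δ).
k^0.75 = 0.14 / (0.031 + 0.007 + 0.090) = 0.14 / 0.128 = 1.0938
k* = 1.0938^(1/0.75) ≈ 1.1270
y* = (k*)^α = 1.1270^0.25 ≈ 1.0303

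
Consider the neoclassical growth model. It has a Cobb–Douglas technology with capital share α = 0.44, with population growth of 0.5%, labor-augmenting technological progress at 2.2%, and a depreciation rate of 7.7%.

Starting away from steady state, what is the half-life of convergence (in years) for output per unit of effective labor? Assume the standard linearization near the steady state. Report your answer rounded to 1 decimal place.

about 11.9 years

Near the steady state the convergence rate is λ = (1 − α)(n + g + δ).
λ = (1 − 0.44) × 0.104 = 0.56 × 0.104 = 0.05824
Half-life = ln 2 / λ = 0.6931 / 0.05824 ≈ 11.90 years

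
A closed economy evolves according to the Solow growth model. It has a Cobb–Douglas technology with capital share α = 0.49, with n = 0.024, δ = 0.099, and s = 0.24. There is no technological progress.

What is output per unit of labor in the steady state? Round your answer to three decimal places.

Steady state requires s·f(k) = (n + δ)·k, i.e. s·k^α = (n + δ)·k.
Rearranging, k^(1−α) = s / (n + δ).
k^0.51 = 0.24 / (0.024 + 0.099) = 0.24 / 0.123 = 1.9512
k* = 1.9512^(1/0.51) ≈ 3.7087
y* = (k*)^α = 3.7087^0.49 ≈ 1.9007

y* = 1.901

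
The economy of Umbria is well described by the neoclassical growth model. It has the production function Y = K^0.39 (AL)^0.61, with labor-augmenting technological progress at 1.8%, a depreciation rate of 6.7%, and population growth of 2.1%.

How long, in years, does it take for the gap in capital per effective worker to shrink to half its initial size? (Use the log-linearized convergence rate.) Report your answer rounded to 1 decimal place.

half-life ≈ 10.7 years

Near the steady state the convergence rate is λ = (1 − α)(n + g + δ).
λ = (1 − 0.39) × 0.106 = 0.61 × 0.106 = 0.06466
Half-life = ln 2 / λ = 0.6931 / 0.06466 ≈ 10.72 years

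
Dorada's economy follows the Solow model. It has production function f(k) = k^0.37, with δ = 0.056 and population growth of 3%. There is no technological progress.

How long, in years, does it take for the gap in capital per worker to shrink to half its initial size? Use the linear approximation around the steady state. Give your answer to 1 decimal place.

about 12.8 years

Near the steady state the convergence rate is λ = (1 − α)(n + δ).
λ = (1 − 0.37) × 0.086 = 0.63 × 0.086 = 0.05418
Half-life = ln 2 / λ = 0.6931 / 0.05418 ≈ 12.79 years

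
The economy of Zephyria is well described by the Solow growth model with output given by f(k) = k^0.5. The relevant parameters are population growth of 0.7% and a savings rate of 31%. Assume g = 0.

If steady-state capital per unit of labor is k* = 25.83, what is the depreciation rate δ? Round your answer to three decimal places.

δ ≈ 0.054

Steady state requires s·f(k) = (n + δ)·k, i.e. s·k^α = (n + δ)·k.
So s / (n + δ) = (k*)^(1−α) = 25.83^0.5 = 5.0823.
Therefore n + δ = s / 5.0823 = 0.31 / 5.0823 = 0.0610, so δ = 0.0610 − 0.007 = 0.0540.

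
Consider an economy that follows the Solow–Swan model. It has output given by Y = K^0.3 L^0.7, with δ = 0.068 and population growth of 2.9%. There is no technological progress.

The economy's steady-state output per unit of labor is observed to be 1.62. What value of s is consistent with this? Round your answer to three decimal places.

Steady state requires s·f(k) = (n + δ)·k, i.e. s·k^α = (n + δ)·k.
Since y* = [s/(n + δ)]^(α/(1−α)), we have s/(n + δ) = (y*)^((1−α)/α) = 1.62^2.3333 = 3.0822.
Therefore s = 3.0822 × (n + δ) = 3.0822 × 0.097 = 0.2990.

s ≈ 0.299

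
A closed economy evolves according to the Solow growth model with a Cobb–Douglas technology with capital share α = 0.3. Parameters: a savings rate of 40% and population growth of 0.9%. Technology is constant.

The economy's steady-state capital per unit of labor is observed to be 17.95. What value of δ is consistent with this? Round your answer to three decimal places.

Steady state requires s·f(k) = (n + δ)·k, i.e. s·k^α = (n + δ)·k.
So s / (n + δ) = (k*)^(1−α) = 17.95^0.7 = 7.5482.
Therefore n + δ = s / 7.5482 = 0.40 / 7.5482 = 0.0530, so δ = 0.0530 − 0.009 = 0.0440.

δ ≈ 0.044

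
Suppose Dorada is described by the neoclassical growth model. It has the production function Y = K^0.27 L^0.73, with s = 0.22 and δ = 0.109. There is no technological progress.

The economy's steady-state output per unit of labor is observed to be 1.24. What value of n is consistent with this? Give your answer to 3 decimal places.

At the steady state, Δk = 0, so s·k^α = (n + δ)·k.
Since y* = [s/(n + δ)]^(α/(1−α)), we have s/(n + δ) = (y*)^((1−α)/α) = 1.24^2.7037 = 1.7889.
Therefore n + δ = s / 1.7889 = 0.22 / 1.7889 = 0.1230, so n = 0.1230 − 0.109 = 0.0140.

n ≈ 0.014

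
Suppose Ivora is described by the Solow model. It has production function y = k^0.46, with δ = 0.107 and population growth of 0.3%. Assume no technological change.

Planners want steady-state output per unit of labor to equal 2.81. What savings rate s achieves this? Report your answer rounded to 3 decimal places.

s ≈ 0.370

Steady state requires s·f(k) = (n + δ)·k, i.e. s·k^α = (n + δ)·k.
Since y* = [s/(n + δ)]^(α/(1−α)), we have s/(n + δ) = (y*)^((1−α)/α) = 2.81^1.1739 = 3.3631.
Therefore s = 3.3631 × (n + δ) = 3.3631 × 0.110 = 0.3699.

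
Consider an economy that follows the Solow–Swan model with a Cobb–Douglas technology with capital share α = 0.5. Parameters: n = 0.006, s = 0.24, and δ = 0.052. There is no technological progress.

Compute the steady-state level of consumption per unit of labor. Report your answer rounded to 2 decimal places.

In steady state, investment equals break-even investment: s·k^α = (n + δ)·k.
Dividing both sides by k: k^(1−α) = s / (n + δ).
k^0.5 = 0.24 / (0.006 + 0.052) = 0.24 / 0.058 = 4.1379
k* = 4.1379^(1/0.5) ≈ 17.1222
y* = (k*)^α = 17.1222^0.5 ≈ 4.1379
c* = (1 − s)·y* = (1 − 0.24) × 4.1379 ≈ 3.1448

c* = 3.14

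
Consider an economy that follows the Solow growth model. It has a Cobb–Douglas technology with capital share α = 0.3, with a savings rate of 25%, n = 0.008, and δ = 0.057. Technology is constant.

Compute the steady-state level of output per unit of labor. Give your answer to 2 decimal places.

In steady state, investment equals break-even investment: s·k^α = (n + δ)·k.
Dividing both sides by k: k^(1−α) = s / (n + δ).
k^0.7 = 0.25 / (0.008 + 0.057) = 0.25 / 0.065 = 3.8462
k* = 3.8462^(1/0.7) ≈ 6.8511
y* = (k*)^α = 6.8511^0.3 ≈ 1.7813

y* ≈ 1.78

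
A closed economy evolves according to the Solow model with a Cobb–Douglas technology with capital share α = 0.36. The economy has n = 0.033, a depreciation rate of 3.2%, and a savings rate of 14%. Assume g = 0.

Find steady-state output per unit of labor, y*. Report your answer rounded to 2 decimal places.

Steady state requires s·f(k) = (n + δ)·k, i.e. s·k^α = (n + δ)·k.
Dividing both sides by k: k^(1−α) = s / (n + δ).
k^0.64 = 0.14 / (0.033 + 0.032) = 0.14 / 0.065 = 2.1538
k* = 2.1538^(1/0.64) ≈ 3.3161
y* = (k*)^α = 3.3161^0.36 ≈ 1.5397

y* = 1.54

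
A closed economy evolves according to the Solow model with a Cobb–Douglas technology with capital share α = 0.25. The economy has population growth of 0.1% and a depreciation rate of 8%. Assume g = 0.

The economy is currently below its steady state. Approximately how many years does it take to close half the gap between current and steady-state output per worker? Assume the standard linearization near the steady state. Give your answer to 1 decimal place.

half-life ≈ 11.4 years

Near the steady state the convergence rate is λ = (1 − α)(n + δ).
λ = (1 − 0.25) × 0.081 = 0.75 × 0.081 = 0.06075
Half-life = ln 2 / λ = 0.6931 / 0.06075 ≈ 11.41 years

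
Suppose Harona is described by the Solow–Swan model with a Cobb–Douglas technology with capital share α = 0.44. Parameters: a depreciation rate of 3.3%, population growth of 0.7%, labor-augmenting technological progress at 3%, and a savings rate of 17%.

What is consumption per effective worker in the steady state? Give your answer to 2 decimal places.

c* = 1.67

At the steady state, Δk = 0, so s·k^α = (n + g + δ)·k.
Rearranging, k^(1−α) = s / (n + g + δ).
k^0.56 = 0.17 / (0.007 + 0.030 + 0.033) = 0.17 / 0.070 = 2.4286
k* = 2.4286^(1/0.56) ≈ 4.8768
y* = (k*)^α = 4.8768^0.44 ≈ 2.0081
c* = (1 − s)·y* = (1 − 0.17) × 2.0081 ≈ 1.6667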